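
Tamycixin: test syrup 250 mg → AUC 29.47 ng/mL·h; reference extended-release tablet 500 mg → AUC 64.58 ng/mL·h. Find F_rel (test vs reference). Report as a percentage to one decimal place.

F_rel = (AUC_test/D_test) / (AUC_ref/D_ref)
      = (29.47/250) / (64.58/500)
      = 0.11788 / 0.12916 = 0.9127 = 91.27%

F_rel = 91.3%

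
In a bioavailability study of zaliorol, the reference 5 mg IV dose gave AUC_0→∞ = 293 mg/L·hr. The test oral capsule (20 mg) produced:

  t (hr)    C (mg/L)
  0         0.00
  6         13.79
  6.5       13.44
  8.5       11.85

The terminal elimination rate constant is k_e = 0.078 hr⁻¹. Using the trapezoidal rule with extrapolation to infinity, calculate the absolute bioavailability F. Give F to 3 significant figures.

F = 0.192

Trapezoidal AUC_0→8.5 (oral capsule):
  [0→6]: (0.00+13.79)/2 × 6 = 41.37
  [6→6.5]: (13.79+13.44)/2 × 0.5 = 6.8075
  [6.5→8.5]: (13.44+11.85)/2 × 2 = 25.29
  Sum = 73.4675 mg/L·hr
Tail: C_last/k_e = 11.85/0.078 = 151.923
AUC_0→∞ (oral capsule) = 73.4675 + 151.923 = 225.3905 mg/L·hr
F = (AUC_ev/D_ev)/(AUC_iv/D_iv) = (225.3905/20)/(293/5) = 11.269525/58.6 = 0.1923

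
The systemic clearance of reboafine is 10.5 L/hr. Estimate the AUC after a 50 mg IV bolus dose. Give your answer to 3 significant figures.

AUC = 4.76 mg/L·hr

AUC_0→∞ = Dose_iv / CL
        = 50 / 10.5 = 4.7619 mg/L·hr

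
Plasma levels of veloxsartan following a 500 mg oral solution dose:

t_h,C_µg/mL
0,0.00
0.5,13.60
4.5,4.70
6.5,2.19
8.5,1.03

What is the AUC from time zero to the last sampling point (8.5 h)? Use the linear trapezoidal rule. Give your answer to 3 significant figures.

Trapezoidal AUC_0→8.5:
  [0→0.5]: (0.00+13.60)/2 × 0.5 = 3.4
  [0.5→4.5]: (13.60+4.70)/2 × 4 = 36.6
  [4.5→6.5]: (4.70+2.19)/2 × 2 = 6.89
  [6.5→8.5]: (2.19+1.03)/2 × 2 = 3.22
  Sum = 50.11 µg/mL·h

AUC = 50.1 µg/mL·h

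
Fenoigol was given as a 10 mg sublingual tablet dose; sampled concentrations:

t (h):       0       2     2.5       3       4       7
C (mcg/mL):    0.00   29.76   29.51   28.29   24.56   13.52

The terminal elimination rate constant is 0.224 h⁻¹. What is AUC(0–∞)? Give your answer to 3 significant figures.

AUC = 203 mcg/mL·h

Trapezoidal AUC_0→7:
  [0→2]: (0.00+29.76)/2 × 2 = 29.76
  [2→2.5]: (29.76+29.51)/2 × 0.5 = 14.8175
  [2.5→3]: (29.51+28.29)/2 × 0.5 = 14.45
  [3→4]: (28.29+24.56)/2 × 1 = 26.425
  [4→7]: (24.56+13.52)/2 × 3 = 57.12
  Sum = 142.5725 mcg/mL·h
Extrapolated tail: C_last / k_e = 13.52 / 0.224 = 60.357
AUC_0→∞ = 142.5725 + 60.357 = 202.9295 mcg/mL·h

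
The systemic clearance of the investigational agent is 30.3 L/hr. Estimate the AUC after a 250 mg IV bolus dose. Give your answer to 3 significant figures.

AUC_0→∞ = Dose_iv / CL
        = 250 / 30.3 = 8.25083 mg/L·hr

AUC = 8.25 mg/L·hr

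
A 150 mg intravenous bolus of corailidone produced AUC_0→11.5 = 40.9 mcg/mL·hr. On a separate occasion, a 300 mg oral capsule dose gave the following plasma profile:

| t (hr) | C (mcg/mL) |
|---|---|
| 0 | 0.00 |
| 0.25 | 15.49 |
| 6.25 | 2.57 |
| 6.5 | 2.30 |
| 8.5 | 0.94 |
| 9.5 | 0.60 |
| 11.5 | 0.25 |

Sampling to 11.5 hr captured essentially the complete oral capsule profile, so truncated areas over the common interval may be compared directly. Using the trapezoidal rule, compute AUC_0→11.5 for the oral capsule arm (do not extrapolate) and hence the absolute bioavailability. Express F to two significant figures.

Trapezoidal AUC_0→11.5 (oral capsule):
  [0→0.25]: (0.00+15.49)/2 × 0.25 = 1.93625
  [0.25→6.25]: (15.49+2.57)/2 × 6 = 54.18
  [6.25→6.5]: (2.57+2.30)/2 × 0.25 = 0.60875
  [6.5→8.5]: (2.30+0.94)/2 × 2 = 3.24
  [8.5→9.5]: (0.94+0.60)/2 × 1 = 0.77
  [9.5→11.5]: (0.60+0.25)/2 × 2 = 0.85
  Sum = 61.585 mcg/mL·hr
F = (AUC_ev/D_ev)/(AUC_iv/D_iv) = (61.585/300)/(40.9/150) = 0.205283/0.272667 = 0.7529

F = 0.75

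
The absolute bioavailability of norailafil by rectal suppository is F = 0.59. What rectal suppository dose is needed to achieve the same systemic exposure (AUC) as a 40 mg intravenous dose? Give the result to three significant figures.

For equal systemic exposure: F × D_ev = D_iv
D_ev = D_iv / F = 40 / 0.59 = 67.7966 mg

D_rectal = 67.8 mg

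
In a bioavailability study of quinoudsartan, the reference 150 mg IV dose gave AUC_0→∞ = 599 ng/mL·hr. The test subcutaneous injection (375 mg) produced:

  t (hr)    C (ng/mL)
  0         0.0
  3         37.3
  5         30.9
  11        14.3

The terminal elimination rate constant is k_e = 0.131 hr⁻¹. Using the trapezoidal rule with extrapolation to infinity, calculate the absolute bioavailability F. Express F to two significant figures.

Trapezoidal AUC_0→11 (subcutaneous injection):
  [0→3]: (0.0+37.3)/2 × 3 = 55.95
  [3→5]: (37.3+30.9)/2 × 2 = 68.2
  [5→11]: (30.9+14.3)/2 × 6 = 135.6
  Sum = 259.75 ng/mL·hr
Tail: C_last/k_e = 14.3/0.131 = 109.160
AUC_0→∞ (subcutaneous injection) = 259.75 + 109.160 = 368.91 ng/mL·hr
F = (AUC_ev/D_ev)/(AUC_iv/D_iv) = (368.91/375)/(599/150) = 0.98376/3.99333 = 0.2464

F = 0.25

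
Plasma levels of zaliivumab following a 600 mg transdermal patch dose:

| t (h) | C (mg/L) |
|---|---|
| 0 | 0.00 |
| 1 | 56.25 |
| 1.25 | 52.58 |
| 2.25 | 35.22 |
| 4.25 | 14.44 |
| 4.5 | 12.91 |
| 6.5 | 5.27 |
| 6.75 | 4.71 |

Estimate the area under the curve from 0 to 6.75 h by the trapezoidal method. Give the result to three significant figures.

Trapezoidal AUC_0→6.75:
  [0→1]: (0.00+56.25)/2 × 1 = 28.125
  [1→1.25]: (56.25+52.58)/2 × 0.25 = 13.60375
  [1.25→2.25]: (52.58+35.22)/2 × 1 = 43.9
  [2.25→4.25]: (35.22+14.44)/2 × 2 = 49.66
  [4.25→4.5]: (14.44+12.91)/2 × 0.25 = 3.41875
  [4.5→6.5]: (12.91+5.27)/2 × 2 = 18.18
  [6.5→6.75]: (5.27+4.71)/2 × 0.25 = 1.2475
  Sum = 158.135 mg/L·h

AUC = 158 mg/L·h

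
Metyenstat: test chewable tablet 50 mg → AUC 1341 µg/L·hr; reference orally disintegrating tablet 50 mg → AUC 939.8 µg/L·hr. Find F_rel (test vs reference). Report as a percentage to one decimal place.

F_rel = (AUC_test/D_test) / (AUC_ref/D_ref)
      = (1341/50) / (939.8/50)
      = 26.82 / 18.796 = 1.4269 = 142.69%

F_rel = 142.7%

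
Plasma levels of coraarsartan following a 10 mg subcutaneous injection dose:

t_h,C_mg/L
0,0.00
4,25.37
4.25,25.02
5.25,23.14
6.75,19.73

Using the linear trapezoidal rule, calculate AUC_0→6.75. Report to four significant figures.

AUC = 113.3 mg/L·h

Trapezoidal AUC_0→6.75:
  [0→4]: (0.00+25.37)/2 × 4 = 50.74
  [4→4.25]: (25.37+25.02)/2 × 0.25 = 6.29875
  [4.25→5.25]: (25.02+23.14)/2 × 1 = 24.08
  [5.25→6.75]: (23.14+19.73)/2 × 1.5 = 32.1525
  Sum = 113.27125 mg/L·h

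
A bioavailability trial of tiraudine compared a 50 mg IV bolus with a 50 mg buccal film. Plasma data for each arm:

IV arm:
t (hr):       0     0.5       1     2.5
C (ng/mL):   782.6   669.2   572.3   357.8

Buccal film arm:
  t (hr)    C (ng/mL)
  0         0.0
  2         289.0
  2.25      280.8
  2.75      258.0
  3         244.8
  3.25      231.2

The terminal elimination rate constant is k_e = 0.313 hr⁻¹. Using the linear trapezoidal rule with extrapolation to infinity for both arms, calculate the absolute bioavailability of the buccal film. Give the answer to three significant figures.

Trapezoidal AUC_0→2.5 (IV):
  [0→0.5]: (782.6+669.2)/2 × 0.5 = 362.95
  [0.5→1]: (669.2+572.3)/2 × 0.5 = 310.375
  [1→2.5]: (572.3+357.8)/2 × 1.5 = 697.575
  Sum = 1370.9 ng/mL·hr
IV tail: 357.8/0.313 = 1143.131; AUC_iv,0→∞ = 1370.9 + 1143.131 = 2514.031 ng/mL·hr
Trapezoidal AUC_0→3.25 (buccal film):
  [0→2]: (0.0+289.0)/2 × 2 = 289.0
  [2→2.25]: (289.0+280.8)/2 × 0.25 = 71.225
  [2.25→2.75]: (280.8+258.0)/2 × 0.5 = 134.7
  [2.75→3]: (258.0+244.8)/2 × 0.25 = 62.85
  [3→3.25]: (244.8+231.2)/2 × 0.25 = 59.5
  Sum = 617.275 ng/mL·hr
buccal film tail: 231.2/0.313 = 738.658; AUC_ev,0→∞ = 617.275 + 738.658 = 1355.933 ng/mL·hr
F = (AUC_ev/D_ev)/(AUC_iv/D_iv) = (1355.933/50)/(2514.031/50) = 27.11866/50.28062 = 0.5393

F = 0.539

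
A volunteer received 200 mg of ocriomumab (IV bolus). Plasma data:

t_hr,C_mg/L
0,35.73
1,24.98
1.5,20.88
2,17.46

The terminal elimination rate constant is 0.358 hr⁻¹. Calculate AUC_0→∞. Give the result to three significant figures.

AUC = 100 mg/L·hr

Trapezoidal AUC_0→2:
  [0→1]: (35.73+24.98)/2 × 1 = 30.355
  [1→1.5]: (24.98+20.88)/2 × 0.5 = 11.465
  [1.5→2]: (20.88+17.46)/2 × 0.5 = 9.585
  Sum = 51.405 mg/L·hr
Extrapolated tail: C_last / k_e = 17.46 / 0.358 = 48.771
AUC_0→∞ = 51.405 + 48.771 = 100.176 mg/L·hr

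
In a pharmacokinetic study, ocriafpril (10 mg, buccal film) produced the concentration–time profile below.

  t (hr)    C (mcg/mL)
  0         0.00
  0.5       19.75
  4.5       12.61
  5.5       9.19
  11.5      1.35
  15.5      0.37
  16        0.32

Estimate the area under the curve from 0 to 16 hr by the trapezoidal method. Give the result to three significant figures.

AUC = 116 mcg/mL·hr

Trapezoidal AUC_0→16:
  [0→0.5]: (0.00+19.75)/2 × 0.5 = 4.9375
  [0.5→4.5]: (19.75+12.61)/2 × 4 = 64.72
  [4.5→5.5]: (12.61+9.19)/2 × 1 = 10.9
  [5.5→11.5]: (9.19+1.35)/2 × 6 = 31.62
  [11.5→15.5]: (1.35+0.37)/2 × 4 = 3.44
  [15.5→16]: (0.37+0.32)/2 × 0.5 = 0.1725
  Sum = 115.79 mcg/mL·hr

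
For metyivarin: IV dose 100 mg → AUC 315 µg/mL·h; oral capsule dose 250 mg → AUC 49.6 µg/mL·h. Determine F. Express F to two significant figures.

F = (AUC_ev / D_ev) / (AUC_iv / D_iv)
  = (49.6/250) / (315/100)
  = 0.1984 / 3.15 = 0.0630

F = 0.063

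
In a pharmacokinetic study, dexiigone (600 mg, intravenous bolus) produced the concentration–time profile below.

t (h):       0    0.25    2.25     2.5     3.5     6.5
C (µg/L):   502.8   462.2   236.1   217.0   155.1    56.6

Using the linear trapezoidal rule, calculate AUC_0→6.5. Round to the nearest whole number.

Trapezoidal AUC_0→6.5:
  [0→0.25]: (502.8+462.2)/2 × 0.25 = 120.625
  [0.25→2.25]: (462.2+236.1)/2 × 2 = 698.3
  [2.25→2.5]: (236.1+217.0)/2 × 0.25 = 56.6375
  [2.5→3.5]: (217.0+155.1)/2 × 1 = 186.05
  [3.5→6.5]: (155.1+56.6)/2 × 3 = 317.55
  Sum = 1379.1625 µg/L·h

AUC = 1379 µg/L·h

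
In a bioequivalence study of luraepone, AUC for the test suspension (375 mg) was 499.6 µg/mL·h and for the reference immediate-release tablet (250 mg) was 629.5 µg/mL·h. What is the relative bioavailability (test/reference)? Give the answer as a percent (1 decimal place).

F_rel = (AUC_test/D_test) / (AUC_ref/D_ref)
      = (499.6/375) / (629.5/250)
      = 1.33227 / 2.518 = 0.5291 = 52.91%

F_rel = 52.9%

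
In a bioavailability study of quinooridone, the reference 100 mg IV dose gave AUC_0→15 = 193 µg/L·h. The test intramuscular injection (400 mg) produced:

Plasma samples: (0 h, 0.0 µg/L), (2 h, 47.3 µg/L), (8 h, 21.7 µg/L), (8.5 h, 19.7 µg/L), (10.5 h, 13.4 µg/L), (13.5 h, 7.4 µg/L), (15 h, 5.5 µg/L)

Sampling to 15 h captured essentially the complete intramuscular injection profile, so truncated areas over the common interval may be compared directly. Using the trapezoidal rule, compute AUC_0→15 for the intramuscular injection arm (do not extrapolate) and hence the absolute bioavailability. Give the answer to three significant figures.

Trapezoidal AUC_0→15 (intramuscular injection):
  [0→2]: (0.0+47.3)/2 × 2 = 47.3
  [2→8]: (47.3+21.7)/2 × 6 = 207.0
  [8→8.5]: (21.7+19.7)/2 × 0.5 = 10.35
  [8.5→10.5]: (19.7+13.4)/2 × 2 = 33.1
  [10.5→13.5]: (13.4+7.4)/2 × 3 = 31.2
  [13.5→15]: (7.4+5.5)/2 × 1.5 = 9.675
  Sum = 338.625 µg/L·h
F = (AUC_ev/D_ev)/(AUC_iv/D_iv) = (338.625/400)/(193/100) = 0.8465625/1.93 = 0.4386

F = 0.439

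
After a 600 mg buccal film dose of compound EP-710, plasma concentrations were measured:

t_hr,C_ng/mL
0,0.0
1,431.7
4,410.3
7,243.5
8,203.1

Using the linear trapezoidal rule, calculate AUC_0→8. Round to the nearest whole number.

AUC = 2683 ng/mL·hr

Trapezoidal AUC_0→8:
  [0→1]: (0.0+431.7)/2 × 1 = 215.85
  [1→4]: (431.7+410.3)/2 × 3 = 1263.0
  [4→7]: (410.3+243.5)/2 × 3 = 980.7
  [7→8]: (243.5+203.1)/2 × 1 = 223.3
  Sum = 2682.85 ng/mL·hr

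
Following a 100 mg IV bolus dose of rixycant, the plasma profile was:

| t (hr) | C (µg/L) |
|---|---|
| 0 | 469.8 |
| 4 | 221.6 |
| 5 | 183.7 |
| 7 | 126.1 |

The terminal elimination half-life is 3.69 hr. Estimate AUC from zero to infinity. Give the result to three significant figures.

AUC = 2570 µg/L·hr

Trapezoidal AUC_0→7:
  [0→4]: (469.8+221.6)/2 × 4 = 1382.8
  [4→5]: (221.6+183.7)/2 × 1 = 202.65
  [5→7]: (183.7+126.1)/2 × 2 = 309.8
  Sum = 1895.25 µg/L·hr
k_e = ln2 / t½ = 0.693147 / 3.69 = 0.1878 hr^-1
Extrapolated tail: C_last / k_e = 126.1 / 0.1878 = 671.459
AUC_0→∞ = 1895.25 + 671.459 = 2566.709 µg/L·hr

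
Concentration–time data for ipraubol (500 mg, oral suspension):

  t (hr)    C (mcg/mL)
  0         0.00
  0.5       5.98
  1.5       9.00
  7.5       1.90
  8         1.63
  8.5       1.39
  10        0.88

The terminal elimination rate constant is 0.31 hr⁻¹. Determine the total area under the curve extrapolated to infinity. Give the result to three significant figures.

Trapezoidal AUC_0→10:
  [0→0.5]: (0.00+5.98)/2 × 0.5 = 1.495
  [0.5→1.5]: (5.98+9.00)/2 × 1 = 7.49
  [1.5→7.5]: (9.00+1.90)/2 × 6 = 32.7
  [7.5→8]: (1.90+1.63)/2 × 0.5 = 0.8825
  [8→8.5]: (1.63+1.39)/2 × 0.5 = 0.755
  [8.5→10]: (1.39+0.88)/2 × 1.5 = 1.7025
  Sum = 45.025 mcg/mL·hr
Extrapolated tail: C_last / k_e = 0.88 / 0.31 = 2.839
AUC_0→∞ = 45.025 + 2.839 = 47.864 mcg/mL·hr

AUC = 47.9 mcg/mL·hr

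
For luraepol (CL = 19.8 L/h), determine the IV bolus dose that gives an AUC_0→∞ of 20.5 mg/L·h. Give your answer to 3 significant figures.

Dose_iv = CL × AUC_0→∞
     = 19.8 × 20.5 = 405.9 mg

Dose = 406 mg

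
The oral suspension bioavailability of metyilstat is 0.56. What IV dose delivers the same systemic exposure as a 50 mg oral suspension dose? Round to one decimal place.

D_iv = 28.0 mg

Systemic exposure from an extravascular dose = F × D_ev, so the equivalent IV dose is F × D_ev.
D_iv = F × D_ev = 0.56 × 50 = 28 mg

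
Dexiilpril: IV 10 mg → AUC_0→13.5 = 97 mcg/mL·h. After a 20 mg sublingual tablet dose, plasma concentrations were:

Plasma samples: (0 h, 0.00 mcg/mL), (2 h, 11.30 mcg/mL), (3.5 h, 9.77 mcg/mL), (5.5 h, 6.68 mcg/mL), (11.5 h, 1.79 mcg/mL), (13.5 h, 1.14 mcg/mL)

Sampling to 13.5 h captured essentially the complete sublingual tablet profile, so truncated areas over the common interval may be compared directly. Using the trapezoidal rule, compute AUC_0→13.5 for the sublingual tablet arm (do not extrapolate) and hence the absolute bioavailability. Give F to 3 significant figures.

F = 0.371

Trapezoidal AUC_0→13.5 (sublingual tablet):
  [0→2]: (0.00+11.30)/2 × 2 = 11.3
  [2→3.5]: (11.30+9.77)/2 × 1.5 = 15.8025
  [3.5→5.5]: (9.77+6.68)/2 × 2 = 16.45
  [5.5→11.5]: (6.68+1.79)/2 × 6 = 25.41
  [11.5→13.5]: (1.79+1.14)/2 × 2 = 2.93
  Sum = 71.8925 mcg/mL·h
F = (AUC_ev/D_ev)/(AUC_iv/D_iv) = (71.8925/20)/(97/10) = 3.594625/9.7 = 0.3706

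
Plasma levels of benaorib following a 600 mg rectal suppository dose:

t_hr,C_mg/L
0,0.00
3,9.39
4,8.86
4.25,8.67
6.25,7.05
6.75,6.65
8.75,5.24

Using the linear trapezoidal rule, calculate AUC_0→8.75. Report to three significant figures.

AUC = 56.4 mg/L·hr

Trapezoidal AUC_0→8.75:
  [0→3]: (0.00+9.39)/2 × 3 = 14.085
  [3→4]: (9.39+8.86)/2 × 1 = 9.125
  [4→4.25]: (8.86+8.67)/2 × 0.25 = 2.19125
  [4.25→6.25]: (8.67+7.05)/2 × 2 = 15.72
  [6.25→6.75]: (7.05+6.65)/2 × 0.5 = 3.425
  [6.75→8.75]: (6.65+5.24)/2 × 2 = 11.89
  Sum = 56.43625 mg/L·hr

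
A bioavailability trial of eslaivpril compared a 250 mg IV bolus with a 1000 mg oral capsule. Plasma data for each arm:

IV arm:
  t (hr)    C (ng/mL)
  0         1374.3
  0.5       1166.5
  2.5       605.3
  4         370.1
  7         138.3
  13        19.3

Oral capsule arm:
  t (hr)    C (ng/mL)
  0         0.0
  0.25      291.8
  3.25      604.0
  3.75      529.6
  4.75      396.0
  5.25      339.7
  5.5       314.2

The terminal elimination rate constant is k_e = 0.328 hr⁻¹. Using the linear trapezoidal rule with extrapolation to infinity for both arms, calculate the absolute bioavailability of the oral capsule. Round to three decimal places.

Trapezoidal AUC_0→13 (IV):
  [0→0.5]: (1374.3+1166.5)/2 × 0.5 = 635.2
  [0.5→2.5]: (1166.5+605.3)/2 × 2 = 1771.8
  [2.5→4]: (605.3+370.1)/2 × 1.5 = 731.55
  [4→7]: (370.1+138.3)/2 × 3 = 762.6
  [7→13]: (138.3+19.3)/2 × 6 = 472.8
  Sum = 4373.95 ng/mL·hr
IV tail: 19.3/0.328 = 58.841; AUC_iv,0→∞ = 4373.95 + 58.841 = 4432.791 ng/mL·hr
Trapezoidal AUC_0→5.5 (oral capsule):
  [0→0.25]: (0.0+291.8)/2 × 0.25 = 36.475
  [0.25→3.25]: (291.8+604.0)/2 × 3 = 1343.7
  [3.25→3.75]: (604.0+529.6)/2 × 0.5 = 283.4
  [3.75→4.75]: (529.6+396.0)/2 × 1 = 462.8
  [4.75→5.25]: (396.0+339.7)/2 × 0.5 = 183.925
  [5.25→5.5]: (339.7+314.2)/2 × 0.25 = 81.7375
  Sum = 2392.0375 ng/mL·hr
oral capsule tail: 314.2/0.328 = 957.927; AUC_ev,0→∞ = 2392.0375 + 957.927 = 3349.9645 ng/mL·hr
F = (AUC_ev/D_ev)/(AUC_iv/D_iv) = (3349.9645/1000)/(4432.791/250) = 3.3499645/17.731164 = 0.1889

F = 0.189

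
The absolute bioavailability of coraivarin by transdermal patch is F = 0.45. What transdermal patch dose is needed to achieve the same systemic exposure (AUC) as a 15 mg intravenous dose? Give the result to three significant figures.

D_transdermal = 33.3 mg

For equal systemic exposure: F × D_ev = D_iv
D_ev = D_iv / F = 15 / 0.45 = 33.3333 mg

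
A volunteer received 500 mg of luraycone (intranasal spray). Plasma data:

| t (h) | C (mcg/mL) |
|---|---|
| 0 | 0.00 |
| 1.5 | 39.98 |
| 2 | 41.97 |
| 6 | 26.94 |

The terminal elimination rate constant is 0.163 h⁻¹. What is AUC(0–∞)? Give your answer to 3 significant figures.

AUC = 354 mcg/mL·h

Trapezoidal AUC_0→6:
  [0→1.5]: (0.00+39.98)/2 × 1.5 = 29.985
  [1.5→2]: (39.98+41.97)/2 × 0.5 = 20.4875
  [2→6]: (41.97+26.94)/2 × 4 = 137.82
  Sum = 188.2925 mcg/mL·h
Extrapolated tail: C_last / k_e = 26.94 / 0.163 = 165.276
AUC_0→∞ = 188.2925 + 165.276 = 353.5685 mcg/mL·h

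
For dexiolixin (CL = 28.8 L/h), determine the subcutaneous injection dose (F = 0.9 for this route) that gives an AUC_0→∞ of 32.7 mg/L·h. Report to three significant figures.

Dose = 1050 mg

Dose = CL × AUC_0→∞ / F
     = 28.8 × 32.7 / 0.9 = 1046.4 mg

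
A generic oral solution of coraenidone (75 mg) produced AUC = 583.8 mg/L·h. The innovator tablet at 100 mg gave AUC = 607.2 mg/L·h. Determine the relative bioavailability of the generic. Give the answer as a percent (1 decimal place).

F_rel = 128.2%

F_rel = (AUC_test/D_test) / (AUC_ref/D_ref)
      = (583.8/75) / (607.2/100)
      = 7.784 / 6.072 = 1.2819 = 128.19%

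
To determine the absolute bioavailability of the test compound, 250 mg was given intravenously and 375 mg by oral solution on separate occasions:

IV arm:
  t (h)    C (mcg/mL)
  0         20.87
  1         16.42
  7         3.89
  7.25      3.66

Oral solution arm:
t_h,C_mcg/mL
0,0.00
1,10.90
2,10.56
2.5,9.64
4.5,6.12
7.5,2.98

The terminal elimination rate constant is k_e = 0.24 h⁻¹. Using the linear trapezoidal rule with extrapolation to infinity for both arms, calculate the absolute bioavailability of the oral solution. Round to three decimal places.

Trapezoidal AUC_0→7.25 (IV):
  [0→1]: (20.87+16.42)/2 × 1 = 18.645
  [1→7]: (16.42+3.89)/2 × 6 = 60.93
  [7→7.25]: (3.89+3.66)/2 × 0.25 = 0.94375
  Sum = 80.51875 mcg/mL·h
IV tail: 3.66/0.24 = 15.250; AUC_iv,0→∞ = 80.51875 + 15.250 = 95.76875 mcg/mL·h
Trapezoidal AUC_0→7.5 (oral solution):
  [0→1]: (0.00+10.90)/2 × 1 = 5.45
  [1→2]: (10.90+10.56)/2 × 1 = 10.73
  [2→2.5]: (10.56+9.64)/2 × 0.5 = 5.05
  [2.5→4.5]: (9.64+6.12)/2 × 2 = 15.76
  [4.5→7.5]: (6.12+2.98)/2 × 3 = 13.65
  Sum = 50.64 mcg/mL·h
oral solution tail: 2.98/0.24 = 12.417; AUC_ev,0→∞ = 50.64 + 12.417 = 63.057 mcg/mL·h
F = (AUC_ev/D_ev)/(AUC_iv/D_iv) = (63.057/375)/(95.76875/250) = 0.168152/0.383075 = 0.4390

F = 0.439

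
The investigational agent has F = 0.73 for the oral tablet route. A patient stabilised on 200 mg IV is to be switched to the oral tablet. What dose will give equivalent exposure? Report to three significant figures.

D_oral = 274 mg

For equal systemic exposure: F × D_ev = D_iv
D_ev = D_iv / F = 200 / 0.73 = 273.973 mg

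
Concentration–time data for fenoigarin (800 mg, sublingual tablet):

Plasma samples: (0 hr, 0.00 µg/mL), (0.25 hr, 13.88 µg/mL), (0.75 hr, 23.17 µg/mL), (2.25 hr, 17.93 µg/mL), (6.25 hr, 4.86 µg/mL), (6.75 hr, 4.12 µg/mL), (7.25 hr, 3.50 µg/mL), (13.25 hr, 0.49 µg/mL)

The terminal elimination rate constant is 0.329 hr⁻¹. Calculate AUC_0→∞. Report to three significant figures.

Trapezoidal AUC_0→13.25:
  [0→0.25]: (0.00+13.88)/2 × 0.25 = 1.735
  [0.25→0.75]: (13.88+23.17)/2 × 0.5 = 9.2625
  [0.75→2.25]: (23.17+17.93)/2 × 1.5 = 30.825
  [2.25→6.25]: (17.93+4.86)/2 × 4 = 45.58
  [6.25→6.75]: (4.86+4.12)/2 × 0.5 = 2.245
  [6.75→7.25]: (4.12+3.50)/2 × 0.5 = 1.905
  [7.25→13.25]: (3.50+0.49)/2 × 6 = 11.97
  Sum = 103.5225 µg/mL·hr
Extrapolated tail: C_last / k_e = 0.49 / 0.329 = 1.489
AUC_0→∞ = 103.5225 + 1.489 = 105.0115 µg/mL·hr

AUC = 105 µg/mL·hr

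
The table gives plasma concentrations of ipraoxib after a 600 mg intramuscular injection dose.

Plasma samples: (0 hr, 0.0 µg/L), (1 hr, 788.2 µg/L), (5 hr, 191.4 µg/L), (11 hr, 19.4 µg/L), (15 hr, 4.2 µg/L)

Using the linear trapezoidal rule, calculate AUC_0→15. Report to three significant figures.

AUC = 3030 µg/L·hr

Trapezoidal AUC_0→15:
  [0→1]: (0.0+788.2)/2 × 1 = 394.1
  [1→5]: (788.2+191.4)/2 × 4 = 1959.2
  [5→11]: (191.4+19.4)/2 × 6 = 632.4
  [11→15]: (19.4+4.2)/2 × 4 = 47.2
  Sum = 3032.9 µg/L·hr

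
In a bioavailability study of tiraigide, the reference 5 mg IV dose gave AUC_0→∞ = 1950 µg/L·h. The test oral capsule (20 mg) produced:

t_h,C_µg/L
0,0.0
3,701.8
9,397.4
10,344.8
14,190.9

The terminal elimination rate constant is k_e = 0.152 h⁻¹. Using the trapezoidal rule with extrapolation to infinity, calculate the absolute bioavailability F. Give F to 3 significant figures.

F = 0.904

Trapezoidal AUC_0→14 (oral capsule):
  [0→3]: (0.0+701.8)/2 × 3 = 1052.7
  [3→9]: (701.8+397.4)/2 × 6 = 3297.6
  [9→10]: (397.4+344.8)/2 × 1 = 371.1
  [10→14]: (344.8+190.9)/2 × 4 = 1071.4
  Sum = 5792.8 µg/L·h
Tail: C_last/k_e = 190.9/0.152 = 1255.921
AUC_0→∞ (oral capsule) = 5792.8 + 1255.921 = 7048.721 µg/L·h
F = (AUC_ev/D_ev)/(AUC_iv/D_iv) = (7048.721/20)/(1950/5) = 352.43605/390 = 0.9037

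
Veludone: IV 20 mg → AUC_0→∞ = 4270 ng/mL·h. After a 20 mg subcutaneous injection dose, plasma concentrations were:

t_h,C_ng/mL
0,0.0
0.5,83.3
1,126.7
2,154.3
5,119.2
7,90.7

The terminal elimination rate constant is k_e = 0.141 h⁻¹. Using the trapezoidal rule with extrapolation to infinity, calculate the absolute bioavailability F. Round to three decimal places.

F = 0.346

Trapezoidal AUC_0→7 (subcutaneous injection):
  [0→0.5]: (0.0+83.3)/2 × 0.5 = 20.825
  [0.5→1]: (83.3+126.7)/2 × 0.5 = 52.5
  [1→2]: (126.7+154.3)/2 × 1 = 140.5
  [2→5]: (154.3+119.2)/2 × 3 = 410.25
  [5→7]: (119.2+90.7)/2 × 2 = 209.9
  Sum = 833.975 ng/mL·h
Tail: C_last/k_e = 90.7/0.141 = 643.262
AUC_0→∞ (subcutaneous injection) = 833.975 + 643.262 = 1477.237 ng/mL·h
F = (AUC_ev/D_ev)/(AUC_iv/D_iv) = (1477.237/20)/(4270/20) = 73.86185/213.5 = 0.3460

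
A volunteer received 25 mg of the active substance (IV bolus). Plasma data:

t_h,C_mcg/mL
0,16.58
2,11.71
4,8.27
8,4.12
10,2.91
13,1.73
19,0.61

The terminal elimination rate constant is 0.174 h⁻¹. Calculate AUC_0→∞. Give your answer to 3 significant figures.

AUC = 97.6 mcg/mL·h

Trapezoidal AUC_0→19:
  [0→2]: (16.58+11.71)/2 × 2 = 28.29
  [2→4]: (11.71+8.27)/2 × 2 = 19.98
  [4→8]: (8.27+4.12)/2 × 4 = 24.78
  [8→10]: (4.12+2.91)/2 × 2 = 7.03
  [10→13]: (2.91+1.73)/2 × 3 = 6.96
  [13→19]: (1.73+0.61)/2 × 6 = 7.02
  Sum = 94.06 mcg/mL·h
Extrapolated tail: C_last / k_e = 0.61 / 0.174 = 3.506
AUC_0→∞ = 94.06 + 3.506 = 97.566 mcg/mL·h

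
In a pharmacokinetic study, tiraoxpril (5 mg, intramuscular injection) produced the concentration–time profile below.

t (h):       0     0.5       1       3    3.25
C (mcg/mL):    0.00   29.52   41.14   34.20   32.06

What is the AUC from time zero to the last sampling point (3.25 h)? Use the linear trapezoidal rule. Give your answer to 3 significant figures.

AUC = 109 mcg/mL·h

Trapezoidal AUC_0→3.25:
  [0→0.5]: (0.00+29.52)/2 × 0.5 = 7.38
  [0.5→1]: (29.52+41.14)/2 × 0.5 = 17.665
  [1→3]: (41.14+34.20)/2 × 2 = 75.34
  [3→3.25]: (34.20+32.06)/2 × 0.25 = 8.2825
  Sum = 108.6675 mcg/mL·h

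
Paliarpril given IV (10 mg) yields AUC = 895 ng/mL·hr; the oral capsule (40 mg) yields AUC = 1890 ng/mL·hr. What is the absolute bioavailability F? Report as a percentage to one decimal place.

F = 52.8%

F = (AUC_ev / D_ev) / (AUC_iv / D_iv)
  = (1890/40) / (895/10)
  = 47.25 / 89.5 = 0.5279
  = 52.79%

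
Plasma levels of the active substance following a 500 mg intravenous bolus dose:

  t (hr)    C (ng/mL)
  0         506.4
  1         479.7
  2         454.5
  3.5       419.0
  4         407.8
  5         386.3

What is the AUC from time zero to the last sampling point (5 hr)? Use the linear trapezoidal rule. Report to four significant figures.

Trapezoidal AUC_0→5:
  [0→1]: (506.4+479.7)/2 × 1 = 493.05
  [1→2]: (479.7+454.5)/2 × 1 = 467.1
  [2→3.5]: (454.5+419.0)/2 × 1.5 = 655.125
  [3.5→4]: (419.0+407.8)/2 × 0.5 = 206.7
  [4→5]: (407.8+386.3)/2 × 1 = 397.05
  Sum = 2219.025 ng/mL·hr

AUC = 2219 ng/mL·hr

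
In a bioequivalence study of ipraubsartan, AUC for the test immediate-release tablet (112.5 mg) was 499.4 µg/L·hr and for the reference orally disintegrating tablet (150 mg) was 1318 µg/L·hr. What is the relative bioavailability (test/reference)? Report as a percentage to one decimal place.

F_rel = (AUC_test/D_test) / (AUC_ref/D_ref)
      = (499.4/112.5) / (1318/150)
      = 4.43911 / 8.78667 = 0.5052 = 50.52%

F_rel = 50.5%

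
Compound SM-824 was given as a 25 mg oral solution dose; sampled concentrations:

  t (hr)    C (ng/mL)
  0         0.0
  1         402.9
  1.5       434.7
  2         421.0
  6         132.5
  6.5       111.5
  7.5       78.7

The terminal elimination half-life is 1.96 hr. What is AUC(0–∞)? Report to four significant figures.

AUC = 2110 ng/mL·hr

Trapezoidal AUC_0→7.5:
  [0→1]: (0.0+402.9)/2 × 1 = 201.45
  [1→1.5]: (402.9+434.7)/2 × 0.5 = 209.4
  [1.5→2]: (434.7+421.0)/2 × 0.5 = 213.925
  [2→6]: (421.0+132.5)/2 × 4 = 1107.0
  [6→6.5]: (132.5+111.5)/2 × 0.5 = 61.0
  [6.5→7.5]: (111.5+78.7)/2 × 1 = 95.1
  Sum = 1887.875 ng/mL·hr
k_e = ln2 / t½ = 0.693147 / 1.96 = 0.3536 hr^-1
Extrapolated tail: C_last / k_e = 78.7 / 0.3536 = 222.568
AUC_0→∞ = 1887.875 + 222.568 = 2110.443 ng/mL·hr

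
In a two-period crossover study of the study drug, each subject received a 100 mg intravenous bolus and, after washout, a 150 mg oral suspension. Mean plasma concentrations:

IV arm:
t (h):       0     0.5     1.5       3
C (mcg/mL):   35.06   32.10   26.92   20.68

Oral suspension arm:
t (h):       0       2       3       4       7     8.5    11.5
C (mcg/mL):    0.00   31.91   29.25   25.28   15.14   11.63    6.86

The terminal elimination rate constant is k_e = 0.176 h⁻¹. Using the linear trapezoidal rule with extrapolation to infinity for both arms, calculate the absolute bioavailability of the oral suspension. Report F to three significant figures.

F = 0.793

Trapezoidal AUC_0→3 (IV):
  [0→0.5]: (35.06+32.10)/2 × 0.5 = 16.79
  [0.5→1.5]: (32.10+26.92)/2 × 1 = 29.51
  [1.5→3]: (26.92+20.68)/2 × 1.5 = 35.7
  Sum = 82.0 mcg/mL·h
IV tail: 20.68/0.176 = 117.500; AUC_iv,0→∞ = 82.0 + 117.500 = 199.5 mcg/mL·h
Trapezoidal AUC_0→11.5 (oral suspension):
  [0→2]: (0.00+31.91)/2 × 2 = 31.91
  [2→3]: (31.91+29.25)/2 × 1 = 30.58
  [3→4]: (29.25+25.28)/2 × 1 = 27.265
  [4→7]: (25.28+15.14)/2 × 3 = 60.63
  [7→8.5]: (15.14+11.63)/2 × 1.5 = 20.0775
  [8.5→11.5]: (11.63+6.86)/2 × 3 = 27.735
  Sum = 198.1975 mcg/mL·h
oral suspension tail: 6.86/0.176 = 38.977; AUC_ev,0→∞ = 198.1975 + 38.977 = 237.1745 mcg/mL·h
F = (AUC_ev/D_ev)/(AUC_iv/D_iv) = (237.1745/150)/(199.5/100) = 1.58116/1.995 = 0.7926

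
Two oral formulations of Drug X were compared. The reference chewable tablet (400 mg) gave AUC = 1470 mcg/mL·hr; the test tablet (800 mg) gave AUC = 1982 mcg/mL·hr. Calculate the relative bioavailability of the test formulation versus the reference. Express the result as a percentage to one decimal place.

F_rel = 67.4%

F_rel = (AUC_test/D_test) / (AUC_ref/D_ref)
      = (1982/800) / (1470/400)
      = 2.4775 / 3.675 = 0.6741 = 67.41%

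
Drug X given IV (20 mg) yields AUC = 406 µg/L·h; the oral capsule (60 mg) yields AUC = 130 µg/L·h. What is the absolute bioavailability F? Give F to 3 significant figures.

F = 0.107

F = (AUC_ev / D_ev) / (AUC_iv / D_iv)
  = (130/60) / (406/20)
  = 2.16667 / 20.3 = 0.1067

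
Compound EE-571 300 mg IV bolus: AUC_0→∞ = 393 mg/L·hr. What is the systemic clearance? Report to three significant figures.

CL = Dose_iv / AUC_0→∞
   = 300 / 393 = 0.763359 L/hr

CL = 0.763 L/hr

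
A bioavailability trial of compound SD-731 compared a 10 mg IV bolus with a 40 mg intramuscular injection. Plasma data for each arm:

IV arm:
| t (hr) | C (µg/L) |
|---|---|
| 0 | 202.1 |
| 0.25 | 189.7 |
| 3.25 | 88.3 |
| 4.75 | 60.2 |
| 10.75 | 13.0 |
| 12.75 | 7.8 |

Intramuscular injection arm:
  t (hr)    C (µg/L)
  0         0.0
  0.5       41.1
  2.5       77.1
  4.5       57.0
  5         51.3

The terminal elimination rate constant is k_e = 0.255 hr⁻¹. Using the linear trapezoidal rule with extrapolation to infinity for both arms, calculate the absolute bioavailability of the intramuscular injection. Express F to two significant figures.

F = 0.14

Trapezoidal AUC_0→12.75 (IV):
  [0→0.25]: (202.1+189.7)/2 × 0.25 = 48.975
  [0.25→3.25]: (189.7+88.3)/2 × 3 = 417.0
  [3.25→4.75]: (88.3+60.2)/2 × 1.5 = 111.375
  [4.75→10.75]: (60.2+13.0)/2 × 6 = 219.6
  [10.75→12.75]: (13.0+7.8)/2 × 2 = 20.8
  Sum = 817.75 µg/L·hr
IV tail: 7.8/0.255 = 30.588; AUC_iv,0→∞ = 817.75 + 30.588 = 848.338 µg/L·hr
Trapezoidal AUC_0→5 (intramuscular injection):
  [0→0.5]: (0.0+41.1)/2 × 0.5 = 10.275
  [0.5→2.5]: (41.1+77.1)/2 × 2 = 118.2
  [2.5→4.5]: (77.1+57.0)/2 × 2 = 134.1
  [4.5→5]: (57.0+51.3)/2 × 0.5 = 27.075
  Sum = 289.65 µg/L·hr
intramuscular injection tail: 51.3/0.255 = 201.176; AUC_ev,0→∞ = 289.65 + 201.176 = 490.826 µg/L·hr
F = (AUC_ev/D_ev)/(AUC_iv/D_iv) = (490.826/40)/(848.338/10) = 12.27065/84.8338 = 0.1446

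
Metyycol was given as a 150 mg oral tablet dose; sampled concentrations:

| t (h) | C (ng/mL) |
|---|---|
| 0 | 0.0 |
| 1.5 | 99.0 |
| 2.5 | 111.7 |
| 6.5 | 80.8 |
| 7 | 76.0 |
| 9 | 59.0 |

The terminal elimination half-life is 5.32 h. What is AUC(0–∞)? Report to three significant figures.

Trapezoidal AUC_0→9:
  [0→1.5]: (0.0+99.0)/2 × 1.5 = 74.25
  [1.5→2.5]: (99.0+111.7)/2 × 1 = 105.35
  [2.5→6.5]: (111.7+80.8)/2 × 4 = 385.0
  [6.5→7]: (80.8+76.0)/2 × 0.5 = 39.2
  [7→9]: (76.0+59.0)/2 × 2 = 135.0
  Sum = 738.8 ng/mL·h
k_e = ln2 / t½ = 0.693147 / 5.32 = 0.1303 h^-1
Extrapolated tail: C_last / k_e = 59.0 / 0.1303 = 452.801
AUC_0→∞ = 738.8 + 452.801 = 1191.601 ng/mL·h

AUC = 1190 ng/mL·h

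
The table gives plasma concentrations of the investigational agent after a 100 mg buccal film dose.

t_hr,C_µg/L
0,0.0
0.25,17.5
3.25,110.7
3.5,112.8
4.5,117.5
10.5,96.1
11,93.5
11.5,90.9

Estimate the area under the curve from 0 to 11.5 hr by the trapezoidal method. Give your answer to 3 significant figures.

Trapezoidal AUC_0→11.5:
  [0→0.25]: (0.0+17.5)/2 × 0.25 = 2.1875
  [0.25→3.25]: (17.5+110.7)/2 × 3 = 192.3
  [3.25→3.5]: (110.7+112.8)/2 × 0.25 = 27.9375
  [3.5→4.5]: (112.8+117.5)/2 × 1 = 115.15
  [4.5→10.5]: (117.5+96.1)/2 × 6 = 640.8
  [10.5→11]: (96.1+93.5)/2 × 0.5 = 47.4
  [11→11.5]: (93.5+90.9)/2 × 0.5 = 46.1
  Sum = 1071.875 µg/L·hr

AUC = 1070 µg/L·hr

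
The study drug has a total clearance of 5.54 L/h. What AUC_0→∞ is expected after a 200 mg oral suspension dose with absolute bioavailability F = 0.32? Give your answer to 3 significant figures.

AUC = 11.6 mg/L·h

AUC_0→∞ = F × Dose / CL
        = 0.32 × 200 / 5.54 = 11.5523 mg/L·h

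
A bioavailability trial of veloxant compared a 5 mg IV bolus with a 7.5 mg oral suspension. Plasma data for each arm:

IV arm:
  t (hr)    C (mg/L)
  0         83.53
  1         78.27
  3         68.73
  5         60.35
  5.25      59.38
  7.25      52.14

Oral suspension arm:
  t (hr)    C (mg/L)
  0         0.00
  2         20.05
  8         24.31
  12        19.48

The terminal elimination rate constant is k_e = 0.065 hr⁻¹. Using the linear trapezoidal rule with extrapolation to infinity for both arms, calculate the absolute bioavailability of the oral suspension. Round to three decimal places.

Trapezoidal AUC_0→7.25 (IV):
  [0→1]: (83.53+78.27)/2 × 1 = 80.9
  [1→3]: (78.27+68.73)/2 × 2 = 147.0
  [3→5]: (68.73+60.35)/2 × 2 = 129.08
  [5→5.25]: (60.35+59.38)/2 × 0.25 = 14.96625
  [5.25→7.25]: (59.38+52.14)/2 × 2 = 111.52
  Sum = 483.46625 mg/L·hr
IV tail: 52.14/0.065 = 802.154; AUC_iv,0→∞ = 483.46625 + 802.154 = 1285.62025 mg/L·hr
Trapezoidal AUC_0→12 (oral suspension):
  [0→2]: (0.00+20.05)/2 × 2 = 20.05
  [2→8]: (20.05+24.31)/2 × 6 = 133.08
  [8→12]: (24.31+19.48)/2 × 4 = 87.58
  Sum = 240.71 mg/L·hr
oral suspension tail: 19.48/0.065 = 299.692; AUC_ev,0→∞ = 240.71 + 299.692 = 540.402 mg/L·hr
F = (AUC_ev/D_ev)/(AUC_iv/D_iv) = (540.402/7.5)/(1285.62025/5) = 72.0536/257.12405 = 0.2802

F = 0.280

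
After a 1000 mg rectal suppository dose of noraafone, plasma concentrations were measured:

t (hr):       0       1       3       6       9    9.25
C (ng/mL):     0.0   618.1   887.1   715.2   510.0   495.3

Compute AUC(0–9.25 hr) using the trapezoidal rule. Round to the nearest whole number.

AUC = 6181 ng/mL·hr

Trapezoidal AUC_0→9.25:
  [0→1]: (0.0+618.1)/2 × 1 = 309.05
  [1→3]: (618.1+887.1)/2 × 2 = 1505.2
  [3→6]: (887.1+715.2)/2 × 3 = 2403.45
  [6→9]: (715.2+510.0)/2 × 3 = 1837.8
  [9→9.25]: (510.0+495.3)/2 × 0.25 = 125.6625
  Sum = 6181.1625 ng/mL·hr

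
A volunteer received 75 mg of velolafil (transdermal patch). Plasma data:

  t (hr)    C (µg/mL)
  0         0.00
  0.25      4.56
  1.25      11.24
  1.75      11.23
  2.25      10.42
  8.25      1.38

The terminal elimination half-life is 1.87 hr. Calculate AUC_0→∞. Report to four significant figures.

Trapezoidal AUC_0→8.25:
  [0→0.25]: (0.00+4.56)/2 × 0.25 = 0.57
  [0.25→1.25]: (4.56+11.24)/2 × 1 = 7.9
  [1.25→1.75]: (11.24+11.23)/2 × 0.5 = 5.6175
  [1.75→2.25]: (11.23+10.42)/2 × 0.5 = 5.4125
  [2.25→8.25]: (10.42+1.38)/2 × 6 = 35.4
  Sum = 54.9 µg/mL·hr
k_e = ln2 / t½ = 0.693147 / 1.87 = 0.3707 hr^-1
Extrapolated tail: C_last / k_e = 1.38 / 0.3707 = 3.723
AUC_0→∞ = 54.9 + 3.723 = 58.623 µg/mL·hr

AUC = 58.62 µg/mL·hr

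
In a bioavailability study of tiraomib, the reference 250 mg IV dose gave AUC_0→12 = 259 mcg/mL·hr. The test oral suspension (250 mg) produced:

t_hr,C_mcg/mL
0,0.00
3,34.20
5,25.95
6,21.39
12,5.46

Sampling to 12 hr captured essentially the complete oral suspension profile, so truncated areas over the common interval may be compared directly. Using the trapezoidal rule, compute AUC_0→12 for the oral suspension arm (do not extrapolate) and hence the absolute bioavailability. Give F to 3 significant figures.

Trapezoidal AUC_0→12 (oral suspension):
  [0→3]: (0.00+34.20)/2 × 3 = 51.3
  [3→5]: (34.20+25.95)/2 × 2 = 60.15
  [5→6]: (25.95+21.39)/2 × 1 = 23.67
  [6→12]: (21.39+5.46)/2 × 6 = 80.55
  Sum = 215.67 mcg/mL·hr
F = (AUC_ev/D_ev)/(AUC_iv/D_iv) = (215.67/250)/(259/250) = 0.86268/1.036 = 0.8327

F = 0.833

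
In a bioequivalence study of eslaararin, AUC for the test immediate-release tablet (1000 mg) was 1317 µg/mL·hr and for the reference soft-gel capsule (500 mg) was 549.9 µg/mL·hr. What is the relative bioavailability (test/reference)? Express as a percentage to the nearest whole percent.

F_rel = 120%

F_rel = (AUC_test/D_test) / (AUC_ref/D_ref)
      = (1317/1000) / (549.9/500)
      = 1.317 / 1.0998 = 1.1975 = 119.75%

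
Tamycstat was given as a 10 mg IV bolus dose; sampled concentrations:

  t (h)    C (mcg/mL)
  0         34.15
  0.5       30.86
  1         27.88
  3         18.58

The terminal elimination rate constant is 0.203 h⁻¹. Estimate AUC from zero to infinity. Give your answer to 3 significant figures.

AUC = 169 mcg/mL·h

Trapezoidal AUC_0→3:
  [0→0.5]: (34.15+30.86)/2 × 0.5 = 16.2525
  [0.5→1]: (30.86+27.88)/2 × 0.5 = 14.685
  [1→3]: (27.88+18.58)/2 × 2 = 46.46
  Sum = 77.3975 mcg/mL·h
Extrapolated tail: C_last / k_e = 18.58 / 0.203 = 91.527
AUC_0→∞ = 77.3975 + 91.527 = 168.9245 mcg/mL·h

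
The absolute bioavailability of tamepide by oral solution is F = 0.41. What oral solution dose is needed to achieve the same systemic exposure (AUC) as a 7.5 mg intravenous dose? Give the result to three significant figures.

For equal systemic exposure: F × D_ev = D_iv
D_ev = D_iv / F = 7.5 / 0.41 = 18.2927 mg

D_oral = 18.3 mg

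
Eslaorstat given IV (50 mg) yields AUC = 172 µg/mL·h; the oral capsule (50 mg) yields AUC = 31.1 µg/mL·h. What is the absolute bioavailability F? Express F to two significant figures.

F = (AUC_ev / D_ev) / (AUC_iv / D_iv)
  = (31.1/50) / (172/50)
  = 0.622 / 3.44 = 0.1808

F = 0.18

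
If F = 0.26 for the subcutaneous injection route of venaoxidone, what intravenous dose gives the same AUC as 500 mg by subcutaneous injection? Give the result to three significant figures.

D_iv = 130 mg

Systemic exposure from an extravascular dose = F × D_ev, so the equivalent IV dose is F × D_ev.
D_iv = F × D_ev = 0.26 × 500 = 130 mg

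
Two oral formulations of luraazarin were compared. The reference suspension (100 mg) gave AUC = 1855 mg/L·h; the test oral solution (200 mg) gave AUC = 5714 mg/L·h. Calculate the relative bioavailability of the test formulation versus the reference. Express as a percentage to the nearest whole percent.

F_rel = (AUC_test/D_test) / (AUC_ref/D_ref)
      = (5714/200) / (1855/100)
      = 28.57 / 18.55 = 1.5402 = 154.02%

F_rel = 154%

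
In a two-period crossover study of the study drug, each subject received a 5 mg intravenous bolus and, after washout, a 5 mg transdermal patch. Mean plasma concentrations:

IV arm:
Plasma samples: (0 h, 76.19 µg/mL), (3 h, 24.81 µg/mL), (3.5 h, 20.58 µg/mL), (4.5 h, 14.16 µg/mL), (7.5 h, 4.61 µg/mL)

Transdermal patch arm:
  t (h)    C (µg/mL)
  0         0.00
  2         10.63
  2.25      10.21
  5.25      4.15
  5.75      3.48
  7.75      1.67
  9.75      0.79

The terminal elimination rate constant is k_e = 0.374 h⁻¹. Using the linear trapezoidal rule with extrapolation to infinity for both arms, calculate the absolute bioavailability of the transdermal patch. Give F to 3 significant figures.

F = 0.210

Trapezoidal AUC_0→7.5 (IV):
  [0→3]: (76.19+24.81)/2 × 3 = 151.5
  [3→3.5]: (24.81+20.58)/2 × 0.5 = 11.3475
  [3.5→4.5]: (20.58+14.16)/2 × 1 = 17.37
  [4.5→7.5]: (14.16+4.61)/2 × 3 = 28.155
  Sum = 208.3725 µg/mL·h
IV tail: 4.61/0.374 = 12.326; AUC_iv,0→∞ = 208.3725 + 12.326 = 220.6985 µg/mL·h
Trapezoidal AUC_0→9.75 (transdermal patch):
  [0→2]: (0.00+10.63)/2 × 2 = 10.63
  [2→2.25]: (10.63+10.21)/2 × 0.25 = 2.605
  [2.25→5.25]: (10.21+4.15)/2 × 3 = 21.54
  [5.25→5.75]: (4.15+3.48)/2 × 0.5 = 1.9075
  [5.75→7.75]: (3.48+1.67)/2 × 2 = 5.15
  [7.75→9.75]: (1.67+0.79)/2 × 2 = 2.46
  Sum = 44.2925 µg/mL·h
transdermal patch tail: 0.79/0.374 = 2.112; AUC_ev,0→∞ = 44.2925 + 2.112 = 46.4045 µg/mL·h
F = (AUC_ev/D_ev)/(AUC_iv/D_iv) = (46.4045/5)/(220.6985/5) = 9.2809/44.1397 = 0.2103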